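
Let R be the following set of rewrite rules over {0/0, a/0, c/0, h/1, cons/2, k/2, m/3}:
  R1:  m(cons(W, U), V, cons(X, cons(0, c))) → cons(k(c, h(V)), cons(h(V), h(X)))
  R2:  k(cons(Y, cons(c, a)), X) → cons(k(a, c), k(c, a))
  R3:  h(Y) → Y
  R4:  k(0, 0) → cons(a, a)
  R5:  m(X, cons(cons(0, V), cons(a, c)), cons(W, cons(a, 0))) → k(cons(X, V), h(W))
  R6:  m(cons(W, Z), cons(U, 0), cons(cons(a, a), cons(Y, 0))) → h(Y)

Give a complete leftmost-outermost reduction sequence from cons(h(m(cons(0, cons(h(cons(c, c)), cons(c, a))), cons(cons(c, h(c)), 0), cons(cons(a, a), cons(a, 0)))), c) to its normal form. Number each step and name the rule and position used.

cons(a, c)

1. cons(h(m(cons(0, cons(h(cons(c, c)), cons(c, a))), cons(cons(c, h(c)), 0), cons(cons(a, a), cons(a, 0)))), c)  →  cons(m(cons(0, cons(h(cons(c, c)), cons(c, a))), cons(cons(c, h(c)), 0), cons(cons(a, a), cons(a, 0))), c)   [R3 at 1]
2. cons(m(cons(0, cons(h(cons(c, c)), cons(c, a))), cons(cons(c, h(c)), 0), cons(cons(a, a), cons(a, 0))), c)  →  cons(h(a), c)   [R6 at 1]
3. cons(h(a), c)  →  cons(a, c)   [R3 at 1]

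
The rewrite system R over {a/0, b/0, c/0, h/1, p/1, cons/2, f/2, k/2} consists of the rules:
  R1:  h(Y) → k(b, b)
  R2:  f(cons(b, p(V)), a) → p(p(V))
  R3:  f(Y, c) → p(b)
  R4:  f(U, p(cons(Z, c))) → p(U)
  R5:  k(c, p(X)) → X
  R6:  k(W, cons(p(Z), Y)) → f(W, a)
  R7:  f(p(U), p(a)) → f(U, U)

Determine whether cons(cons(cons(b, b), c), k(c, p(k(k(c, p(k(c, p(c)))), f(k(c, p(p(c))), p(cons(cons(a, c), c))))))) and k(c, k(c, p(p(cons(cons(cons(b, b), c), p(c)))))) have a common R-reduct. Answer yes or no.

yes — NF(t₁) = cons(cons(cons(b, b), c), p(c)), NF(t₂) = cons(cons(cons(b, b), c), p(c))

Reduce t₁ = cons(cons(cons(b, b), c), k(c, p(k(k(c, p(k(c, p(c)))), f(k(c, p(p(c))), p(cons(cons(a, c), c))))))):
1. cons(cons(cons(b, b), c), k(c, p(k(k(c, p(k(c, p(c)))), f(k(c, p(p(c))), p(cons(cons(a, c), c)))))))  →  cons(cons(cons(b, b), c), k(k(c, p(k(c, p(c)))), f(k(c, p(p(c))), p(cons(cons(a, c), c)))))   [R5 at 2]
2. cons(cons(cons(b, b), c), k(k(c, p(k(c, p(c)))), f(k(c, p(p(c))), p(cons(cons(a, c), c)))))  →  cons(cons(cons(b, b), c), k(k(c, p(c)), f(k(c, p(p(c))), p(cons(cons(a, c), c)))))   [R5 at 2.1]
3. cons(cons(cons(b, b), c), k(k(c, p(c)), f(k(c, p(p(c))), p(cons(cons(a, c), c)))))  →  cons(cons(cons(b, b), c), k(c, f(k(c, p(p(c))), p(cons(cons(a, c), c)))))   [R5 at 2.1]
4. cons(cons(cons(b, b), c), k(c, f(k(c, p(p(c))), p(cons(cons(a, c), c)))))  →  cons(cons(cons(b, b), c), k(c, p(k(c, p(p(c))))))   [R4 at 2.2]
5. cons(cons(cons(b, b), c), k(c, p(k(c, p(p(c))))))  →  cons(cons(cons(b, b), c), k(c, p(p(c))))   [R5 at 2]
6. cons(cons(cons(b, b), c), k(c, p(p(c))))  →  cons(cons(cons(b, b), c), p(c))   [R5 at 2]

Reduce t₂ = k(c, k(c, p(p(cons(cons(cons(b, b), c), p(c)))))):
1. k(c, k(c, p(p(cons(cons(cons(b, b), c), p(c))))))  →  k(c, p(cons(cons(cons(b, b), c), p(c))))   [R5 at 2]
2. k(c, p(cons(cons(cons(b, b), c), p(c))))  →  cons(cons(cons(b, b), c), p(c))   [R5 at ε]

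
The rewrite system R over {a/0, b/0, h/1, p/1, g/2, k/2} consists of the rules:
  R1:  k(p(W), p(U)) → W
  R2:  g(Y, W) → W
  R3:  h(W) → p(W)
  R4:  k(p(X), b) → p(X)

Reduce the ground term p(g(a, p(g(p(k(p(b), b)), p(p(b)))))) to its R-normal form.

p(p(p(p(b))))

1. p(g(a, p(g(p(k(p(b), b)), p(p(b))))))  →  p(p(g(p(k(p(b), b)), p(p(b)))))   [R2 at 1]
2. p(p(g(p(k(p(b), b)), p(p(b)))))  →  p(p(p(p(b))))   [R2 at 1.1]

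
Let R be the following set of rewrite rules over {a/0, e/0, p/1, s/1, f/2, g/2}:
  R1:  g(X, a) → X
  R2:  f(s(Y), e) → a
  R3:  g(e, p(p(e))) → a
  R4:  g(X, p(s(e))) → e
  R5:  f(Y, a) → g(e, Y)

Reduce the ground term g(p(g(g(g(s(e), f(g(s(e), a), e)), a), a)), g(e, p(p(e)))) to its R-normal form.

p(s(e))

1. g(p(g(g(g(s(e), f(g(s(e), a), e)), a), a)), g(e, p(p(e))))  →  g(p(g(g(s(e), f(g(s(e), a), e)), a)), g(e, p(p(e))))   [R1 at 1.1]
2. g(p(g(g(s(e), f(g(s(e), a), e)), a)), g(e, p(p(e))))  →  g(p(g(s(e), f(g(s(e), a), e))), g(e, p(p(e))))   [R1 at 1.1]
3. g(p(g(s(e), f(g(s(e), a), e))), g(e, p(p(e))))  →  g(p(g(s(e), f(s(e), e))), g(e, p(p(e))))   [R1 at 1.1.2.1]
4. g(p(g(s(e), f(s(e), e))), g(e, p(p(e))))  →  g(p(g(s(e), a)), g(e, p(p(e))))   [R2 at 1.1.2]
5. g(p(g(s(e), a)), g(e, p(p(e))))  →  g(p(s(e)), g(e, p(p(e))))   [R1 at 1.1]
6. g(p(s(e)), g(e, p(p(e))))  →  g(p(s(e)), a)   [R3 at 2]
7. g(p(s(e)), a)  →  p(s(e))   [R1 at ε]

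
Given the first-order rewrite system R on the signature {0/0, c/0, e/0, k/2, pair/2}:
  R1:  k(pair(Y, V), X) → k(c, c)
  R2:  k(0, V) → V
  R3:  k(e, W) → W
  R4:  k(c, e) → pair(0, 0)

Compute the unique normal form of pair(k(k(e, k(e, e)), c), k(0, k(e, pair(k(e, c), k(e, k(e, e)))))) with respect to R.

1. pair(k(k(e, k(e, e)), c), k(0, k(e, pair(k(e, c), k(e, k(e, e))))))  →  pair(k(k(e, e), c), k(0, k(e, pair(k(e, c), k(e, k(e, e))))))   [R3 at 1.1]
2. pair(k(k(e, e), c), k(0, k(e, pair(k(e, c), k(e, k(e, e))))))  →  pair(k(e, c), k(0, k(e, pair(k(e, c), k(e, k(e, e))))))   [R3 at 1.1]
3. pair(k(e, c), k(0, k(e, pair(k(e, c), k(e, k(e, e))))))  →  pair(c, k(0, k(e, pair(k(e, c), k(e, k(e, e))))))   [R3 at 1]
4. pair(c, k(0, k(e, pair(k(e, c), k(e, k(e, e))))))  →  pair(c, k(e, pair(k(e, c), k(e, k(e, e)))))   [R2 at 2]
5. pair(c, k(e, pair(k(e, c), k(e, k(e, e)))))  →  pair(c, pair(k(e, c), k(e, k(e, e))))   [R3 at 2]
6. pair(c, pair(k(e, c), k(e, k(e, e))))  →  pair(c, pair(c, k(e, k(e, e))))   [R3 at 2.1]
7. pair(c, pair(c, k(e, k(e, e))))  →  pair(c, pair(c, k(e, e)))   [R3 at 2.2]
8. pair(c, pair(c, k(e, e)))  →  pair(c, pair(c, e))   [R3 at 2.2]

pair(c, pair(c, e))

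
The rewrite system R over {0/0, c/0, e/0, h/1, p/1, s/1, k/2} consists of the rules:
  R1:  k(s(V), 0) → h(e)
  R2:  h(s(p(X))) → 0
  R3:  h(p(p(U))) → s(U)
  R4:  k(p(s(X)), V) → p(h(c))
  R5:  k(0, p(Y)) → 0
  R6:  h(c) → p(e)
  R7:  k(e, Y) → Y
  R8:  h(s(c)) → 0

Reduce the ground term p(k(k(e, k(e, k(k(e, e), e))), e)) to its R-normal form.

1. p(k(k(e, k(e, k(k(e, e), e))), e))  →  p(k(k(e, k(k(e, e), e)), e))   [R7 at 1.1]
2. p(k(k(e, k(k(e, e), e)), e))  →  p(k(k(k(e, e), e), e))   [R7 at 1.1]
3. p(k(k(k(e, e), e), e))  →  p(k(k(e, e), e))   [R7 at 1.1.1]
4. p(k(k(e, e), e))  →  p(k(e, e))   [R7 at 1.1]
5. p(k(e, e))  →  p(e)   [R7 at 1]

p(e)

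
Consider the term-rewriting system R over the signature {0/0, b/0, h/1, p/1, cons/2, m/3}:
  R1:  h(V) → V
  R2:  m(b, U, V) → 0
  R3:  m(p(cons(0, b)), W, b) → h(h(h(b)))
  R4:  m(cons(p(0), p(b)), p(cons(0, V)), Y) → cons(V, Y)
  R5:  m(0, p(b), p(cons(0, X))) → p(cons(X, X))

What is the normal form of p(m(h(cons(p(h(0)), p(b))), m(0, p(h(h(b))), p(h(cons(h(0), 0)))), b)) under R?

p(cons(0, b))

1. p(m(h(cons(p(h(0)), p(b))), m(0, p(h(h(b))), p(h(cons(h(0), 0)))), b))  →  p(m(cons(p(h(0)), p(b)), m(0, p(h(h(b))), p(h(cons(h(0), 0)))), b))   [R1 at 1.1]
2. p(m(cons(p(h(0)), p(b)), m(0, p(h(h(b))), p(h(cons(h(0), 0)))), b))  →  p(m(cons(p(0), p(b)), m(0, p(h(h(b))), p(h(cons(h(0), 0)))), b))   [R1 at 1.1.1.1]
3. p(m(cons(p(0), p(b)), m(0, p(h(h(b))), p(h(cons(h(0), 0)))), b))  →  p(m(cons(p(0), p(b)), m(0, p(h(b)), p(h(cons(h(0), 0)))), b))   [R1 at 1.2.2.1]
4. p(m(cons(p(0), p(b)), m(0, p(h(b)), p(h(cons(h(0), 0)))), b))  →  p(m(cons(p(0), p(b)), m(0, p(b), p(h(cons(h(0), 0)))), b))   [R1 at 1.2.2.1]
5. p(m(cons(p(0), p(b)), m(0, p(b), p(h(cons(h(0), 0)))), b))  →  p(m(cons(p(0), p(b)), m(0, p(b), p(cons(h(0), 0))), b))   [R1 at 1.2.3.1]
6. p(m(cons(p(0), p(b)), m(0, p(b), p(cons(h(0), 0))), b))  →  p(m(cons(p(0), p(b)), m(0, p(b), p(cons(0, 0))), b))   [R1 at 1.2.3.1.1]
7. p(m(cons(p(0), p(b)), m(0, p(b), p(cons(0, 0))), b))  →  p(m(cons(p(0), p(b)), p(cons(0, 0)), b))   [R5 at 1.2]
8. p(m(cons(p(0), p(b)), p(cons(0, 0)), b))  →  p(cons(0, b))   [R4 at 1]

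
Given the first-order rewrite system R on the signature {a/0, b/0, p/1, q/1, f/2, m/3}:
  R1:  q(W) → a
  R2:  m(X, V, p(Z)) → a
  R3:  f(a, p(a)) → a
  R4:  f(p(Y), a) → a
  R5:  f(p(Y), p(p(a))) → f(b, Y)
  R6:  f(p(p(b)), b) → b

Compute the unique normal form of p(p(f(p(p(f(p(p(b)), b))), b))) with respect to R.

p(p(b))

1. p(p(f(p(p(f(p(p(b)), b))), b)))  →  p(p(f(p(p(b)), b)))   [R6 at 1.1.1.1.1]
2. p(p(f(p(p(b)), b)))  →  p(p(b))   [R6 at 1.1]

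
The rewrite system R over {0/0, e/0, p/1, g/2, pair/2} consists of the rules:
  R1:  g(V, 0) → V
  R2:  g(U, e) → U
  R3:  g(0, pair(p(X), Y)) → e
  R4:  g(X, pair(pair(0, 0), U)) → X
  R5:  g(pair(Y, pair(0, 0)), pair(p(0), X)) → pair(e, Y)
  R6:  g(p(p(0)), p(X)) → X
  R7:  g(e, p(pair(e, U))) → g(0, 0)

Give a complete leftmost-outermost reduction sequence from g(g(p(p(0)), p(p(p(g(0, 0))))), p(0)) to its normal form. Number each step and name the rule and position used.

1. g(g(p(p(0)), p(p(p(g(0, 0))))), p(0))  →  g(p(p(g(0, 0))), p(0))   [R6 at 1]
2. g(p(p(g(0, 0))), p(0))  →  g(p(p(0)), p(0))   [R1 at 1.1.1]
3. g(p(p(0)), p(0))  →  0   [R6 at ε]

0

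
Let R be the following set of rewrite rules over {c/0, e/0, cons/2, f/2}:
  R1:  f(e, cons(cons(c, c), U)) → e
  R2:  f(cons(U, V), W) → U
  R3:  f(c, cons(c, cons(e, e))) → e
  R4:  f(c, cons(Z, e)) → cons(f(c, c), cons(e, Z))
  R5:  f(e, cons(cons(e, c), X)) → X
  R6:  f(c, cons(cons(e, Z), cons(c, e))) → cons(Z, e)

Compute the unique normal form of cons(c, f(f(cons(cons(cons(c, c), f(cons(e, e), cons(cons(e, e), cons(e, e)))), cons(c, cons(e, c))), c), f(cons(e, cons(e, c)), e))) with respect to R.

1. cons(c, f(f(cons(cons(cons(c, c), f(cons(e, e), cons(cons(e, e), cons(e, e)))), cons(c, cons(e, c))), c), f(cons(e, cons(e, c)), e)))  →  cons(c, f(cons(cons(c, c), f(cons(e, e), cons(cons(e, e), cons(e, e)))), f(cons(e, cons(e, c)), e)))   [R2 at 2.1]
2. cons(c, f(cons(cons(c, c), f(cons(e, e), cons(cons(e, e), cons(e, e)))), f(cons(e, cons(e, c)), e)))  →  cons(c, cons(c, c))   [R2 at 2]

cons(c, cons(c, c))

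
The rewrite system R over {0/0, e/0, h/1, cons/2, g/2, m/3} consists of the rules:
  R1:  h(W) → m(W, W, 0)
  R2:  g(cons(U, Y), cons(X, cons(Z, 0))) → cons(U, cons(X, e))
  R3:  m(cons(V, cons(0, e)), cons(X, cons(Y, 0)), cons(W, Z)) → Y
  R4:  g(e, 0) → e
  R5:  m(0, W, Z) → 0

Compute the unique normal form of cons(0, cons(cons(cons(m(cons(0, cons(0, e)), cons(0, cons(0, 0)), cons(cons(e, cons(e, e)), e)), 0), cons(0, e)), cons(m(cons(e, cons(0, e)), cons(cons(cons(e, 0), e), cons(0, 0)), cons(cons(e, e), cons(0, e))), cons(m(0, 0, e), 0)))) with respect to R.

1. cons(0, cons(cons(cons(m(cons(0, cons(0, e)), cons(0, cons(0, 0)), cons(cons(e, cons(e, e)), e)), 0), cons(0, e)), cons(m(cons(e, cons(0, e)), cons(cons(cons(e, 0), e), cons(0, 0)), cons(cons(e, e), cons(0, e))), cons(m(0, 0, e), 0))))  →  cons(0, cons(cons(cons(0, 0), cons(0, e)), cons(m(cons(e, cons(0, e)), cons(cons(cons(e, 0), e), cons(0, 0)), cons(cons(e, e), cons(0, e))), cons(m(0, 0, e), 0))))   [R3 at 2.1.1.1]
2. cons(0, cons(cons(cons(0, 0), cons(0, e)), cons(m(cons(e, cons(0, e)), cons(cons(cons(e, 0), e), cons(0, 0)), cons(cons(e, e), cons(0, e))), cons(m(0, 0, e), 0))))  →  cons(0, cons(cons(cons(0, 0), cons(0, e)), cons(0, cons(m(0, 0, e), 0))))   [R3 at 2.2.1]
3. cons(0, cons(cons(cons(0, 0), cons(0, e)), cons(0, cons(m(0, 0, e), 0))))  →  cons(0, cons(cons(cons(0, 0), cons(0, e)), cons(0, cons(0, 0))))   [R5 at 2.2.2.1]

cons(0, cons(cons(cons(0, 0), cons(0, e)), cons(0, cons(0, 0))))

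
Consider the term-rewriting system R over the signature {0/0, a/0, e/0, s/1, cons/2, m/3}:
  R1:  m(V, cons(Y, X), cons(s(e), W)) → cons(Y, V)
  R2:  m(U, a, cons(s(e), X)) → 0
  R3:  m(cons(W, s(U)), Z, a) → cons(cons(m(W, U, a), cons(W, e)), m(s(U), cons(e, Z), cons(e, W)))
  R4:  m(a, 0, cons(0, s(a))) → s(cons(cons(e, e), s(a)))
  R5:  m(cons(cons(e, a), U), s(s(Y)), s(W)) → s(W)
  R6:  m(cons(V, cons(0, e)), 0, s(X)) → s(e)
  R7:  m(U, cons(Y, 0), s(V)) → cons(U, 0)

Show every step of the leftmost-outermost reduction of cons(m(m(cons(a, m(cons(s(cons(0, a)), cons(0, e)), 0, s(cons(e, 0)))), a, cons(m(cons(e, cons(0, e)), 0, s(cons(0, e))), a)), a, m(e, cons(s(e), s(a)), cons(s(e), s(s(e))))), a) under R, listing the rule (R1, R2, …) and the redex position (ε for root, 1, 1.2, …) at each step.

1. cons(m(m(cons(a, m(cons(s(cons(0, a)), cons(0, e)), 0, s(cons(e, 0)))), a, cons(m(cons(e, cons(0, e)), 0, s(cons(0, e))), a)), a, m(e, cons(s(e), s(a)), cons(s(e), s(s(e))))), a)  →  cons(m(m(cons(a, s(e)), a, cons(m(cons(e, cons(0, e)), 0, s(cons(0, e))), a)), a, m(e, cons(s(e), s(a)), cons(s(e), s(s(e))))), a)   [R6 at 1.1.1.2]
2. cons(m(m(cons(a, s(e)), a, cons(m(cons(e, cons(0, e)), 0, s(cons(0, e))), a)), a, m(e, cons(s(e), s(a)), cons(s(e), s(s(e))))), a)  →  cons(m(m(cons(a, s(e)), a, cons(s(e), a)), a, m(e, cons(s(e), s(a)), cons(s(e), s(s(e))))), a)   [R6 at 1.1.3.1]
3. cons(m(m(cons(a, s(e)), a, cons(s(e), a)), a, m(e, cons(s(e), s(a)), cons(s(e), s(s(e))))), a)  →  cons(m(0, a, m(e, cons(s(e), s(a)), cons(s(e), s(s(e))))), a)   [R2 at 1.1]
4. cons(m(0, a, m(e, cons(s(e), s(a)), cons(s(e), s(s(e))))), a)  →  cons(m(0, a, cons(s(e), e)), a)   [R1 at 1.3]
5. cons(m(0, a, cons(s(e), e)), a)  →  cons(0, a)   [R2 at 1]

cons(0, a)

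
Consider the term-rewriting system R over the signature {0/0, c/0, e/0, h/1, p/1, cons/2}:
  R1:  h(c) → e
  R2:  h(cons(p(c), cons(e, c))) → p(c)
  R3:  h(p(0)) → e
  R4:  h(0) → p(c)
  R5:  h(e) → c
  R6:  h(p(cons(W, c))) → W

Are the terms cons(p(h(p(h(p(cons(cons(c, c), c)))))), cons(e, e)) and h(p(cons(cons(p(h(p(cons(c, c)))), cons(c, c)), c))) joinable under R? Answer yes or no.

Reduce t₁ = cons(p(h(p(h(p(cons(cons(c, c), c)))))), cons(e, e)):
1. cons(p(h(p(h(p(cons(cons(c, c), c)))))), cons(e, e))  →  cons(p(h(p(cons(c, c)))), cons(e, e))   [R6 at 1.1.1.1]
2. cons(p(h(p(cons(c, c)))), cons(e, e))  →  cons(p(c), cons(e, e))   [R6 at 1.1]

Reduce t₂ = h(p(cons(cons(p(h(p(cons(c, c)))), cons(c, c)), c))):
1. h(p(cons(cons(p(h(p(cons(c, c)))), cons(c, c)), c)))  →  cons(p(h(p(cons(c, c)))), cons(c, c))   [R6 at ε]
2. cons(p(h(p(cons(c, c)))), cons(c, c))  →  cons(p(c), cons(c, c))   [R6 at 1.1]

no — NF(t₁) = cons(p(c), cons(e, e)), NF(t₂) = cons(p(c), cons(c, c))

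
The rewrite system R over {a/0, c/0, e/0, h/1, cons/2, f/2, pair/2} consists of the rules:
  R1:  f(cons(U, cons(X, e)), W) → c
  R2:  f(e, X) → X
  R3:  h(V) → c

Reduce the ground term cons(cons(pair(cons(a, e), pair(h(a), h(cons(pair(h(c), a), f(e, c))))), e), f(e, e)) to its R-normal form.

cons(cons(pair(cons(a, e), pair(c, c)), e), e)

1. cons(cons(pair(cons(a, e), pair(h(a), h(cons(pair(h(c), a), f(e, c))))), e), f(e, e))  →  cons(cons(pair(cons(a, e), pair(c, h(cons(pair(h(c), a), f(e, c))))), e), f(e, e))   [R3 at 1.1.2.1]
2. cons(cons(pair(cons(a, e), pair(c, h(cons(pair(h(c), a), f(e, c))))), e), f(e, e))  →  cons(cons(pair(cons(a, e), pair(c, c)), e), f(e, e))   [R3 at 1.1.2.2]
3. cons(cons(pair(cons(a, e), pair(c, c)), e), f(e, e))  →  cons(cons(pair(cons(a, e), pair(c, c)), e), e)   [R2 at 2]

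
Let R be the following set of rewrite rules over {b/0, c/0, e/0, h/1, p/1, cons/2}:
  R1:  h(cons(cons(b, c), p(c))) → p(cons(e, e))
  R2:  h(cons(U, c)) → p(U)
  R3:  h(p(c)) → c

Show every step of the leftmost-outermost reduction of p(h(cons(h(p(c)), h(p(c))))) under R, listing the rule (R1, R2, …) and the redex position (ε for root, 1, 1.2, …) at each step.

p(p(c))

1. p(h(cons(h(p(c)), h(p(c)))))  →  p(h(cons(c, h(p(c)))))   [R3 at 1.1.1]
2. p(h(cons(c, h(p(c)))))  →  p(h(cons(c, c)))   [R3 at 1.1.2]
3. p(h(cons(c, c)))  →  p(p(c))   [R2 at 1]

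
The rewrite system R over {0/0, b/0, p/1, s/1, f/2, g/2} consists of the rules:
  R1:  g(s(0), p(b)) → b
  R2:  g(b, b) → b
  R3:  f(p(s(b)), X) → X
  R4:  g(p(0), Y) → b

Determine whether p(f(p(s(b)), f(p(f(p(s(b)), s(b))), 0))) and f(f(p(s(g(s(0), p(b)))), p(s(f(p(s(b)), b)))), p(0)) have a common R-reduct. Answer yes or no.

Reduce t₁ = p(f(p(s(b)), f(p(f(p(s(b)), s(b))), 0))):
1. p(f(p(s(b)), f(p(f(p(s(b)), s(b))), 0)))  →  p(f(p(f(p(s(b)), s(b))), 0))   [R3 at 1]
2. p(f(p(f(p(s(b)), s(b))), 0))  →  p(f(p(s(b)), 0))   [R3 at 1.1.1]
3. p(f(p(s(b)), 0))  →  p(0)   [R3 at 1]

Reduce t₂ = f(f(p(s(g(s(0), p(b)))), p(s(f(p(s(b)), b)))), p(0)):
1. f(f(p(s(g(s(0), p(b)))), p(s(f(p(s(b)), b)))), p(0))  →  f(f(p(s(b)), p(s(f(p(s(b)), b)))), p(0))   [R1 at 1.1.1.1]
2. f(f(p(s(b)), p(s(f(p(s(b)), b)))), p(0))  →  f(p(s(f(p(s(b)), b))), p(0))   [R3 at 1]
3. f(p(s(f(p(s(b)), b))), p(0))  →  f(p(s(b)), p(0))   [R3 at 1.1.1]
4. f(p(s(b)), p(0))  →  p(0)   [R3 at ε]

yes — NF(t₁) = p(0), NF(t₂) = p(0)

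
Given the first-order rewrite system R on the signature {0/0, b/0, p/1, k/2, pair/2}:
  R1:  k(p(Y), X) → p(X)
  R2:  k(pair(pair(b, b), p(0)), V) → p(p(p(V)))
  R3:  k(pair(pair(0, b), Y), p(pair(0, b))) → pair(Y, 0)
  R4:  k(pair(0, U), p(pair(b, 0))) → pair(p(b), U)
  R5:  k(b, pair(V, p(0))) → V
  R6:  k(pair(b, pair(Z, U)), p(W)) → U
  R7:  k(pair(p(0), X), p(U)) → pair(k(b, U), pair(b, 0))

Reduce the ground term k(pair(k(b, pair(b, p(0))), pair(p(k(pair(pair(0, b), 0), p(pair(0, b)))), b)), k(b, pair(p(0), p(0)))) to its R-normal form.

1. k(pair(k(b, pair(b, p(0))), pair(p(k(pair(pair(0, b), 0), p(pair(0, b)))), b)), k(b, pair(p(0), p(0))))  →  k(pair(b, pair(p(k(pair(pair(0, b), 0), p(pair(0, b)))), b)), k(b, pair(p(0), p(0))))   [R5 at 1.1]
2. k(pair(b, pair(p(k(pair(pair(0, b), 0), p(pair(0, b)))), b)), k(b, pair(p(0), p(0))))  →  k(pair(b, pair(p(pair(0, 0)), b)), k(b, pair(p(0), p(0))))   [R3 at 1.2.1.1]
3. k(pair(b, pair(p(pair(0, 0)), b)), k(b, pair(p(0), p(0))))  →  k(pair(b, pair(p(pair(0, 0)), b)), p(0))   [R5 at 2]
4. k(pair(b, pair(p(pair(0, 0)), b)), p(0))  →  b   [R6 at ε]

b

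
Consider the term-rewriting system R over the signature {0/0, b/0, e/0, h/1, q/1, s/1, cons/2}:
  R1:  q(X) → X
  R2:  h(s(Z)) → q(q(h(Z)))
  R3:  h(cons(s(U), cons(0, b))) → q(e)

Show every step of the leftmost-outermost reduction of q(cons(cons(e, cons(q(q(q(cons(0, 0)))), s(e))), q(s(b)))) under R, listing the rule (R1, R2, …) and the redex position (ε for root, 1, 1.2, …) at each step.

1. q(cons(cons(e, cons(q(q(q(cons(0, 0)))), s(e))), q(s(b))))  →  cons(cons(e, cons(q(q(q(cons(0, 0)))), s(e))), q(s(b)))   [R1 at ε]
2. cons(cons(e, cons(q(q(q(cons(0, 0)))), s(e))), q(s(b)))  →  cons(cons(e, cons(q(q(cons(0, 0))), s(e))), q(s(b)))   [R1 at 1.2.1]
3. cons(cons(e, cons(q(q(cons(0, 0))), s(e))), q(s(b)))  →  cons(cons(e, cons(q(cons(0, 0)), s(e))), q(s(b)))   [R1 at 1.2.1]
4. cons(cons(e, cons(q(cons(0, 0)), s(e))), q(s(b)))  →  cons(cons(e, cons(cons(0, 0), s(e))), q(s(b)))   [R1 at 1.2.1]
5. cons(cons(e, cons(cons(0, 0), s(e))), q(s(b)))  →  cons(cons(e, cons(cons(0, 0), s(e))), s(b))   [R1 at 2]

cons(cons(e, cons(cons(0, 0), s(e))), s(b))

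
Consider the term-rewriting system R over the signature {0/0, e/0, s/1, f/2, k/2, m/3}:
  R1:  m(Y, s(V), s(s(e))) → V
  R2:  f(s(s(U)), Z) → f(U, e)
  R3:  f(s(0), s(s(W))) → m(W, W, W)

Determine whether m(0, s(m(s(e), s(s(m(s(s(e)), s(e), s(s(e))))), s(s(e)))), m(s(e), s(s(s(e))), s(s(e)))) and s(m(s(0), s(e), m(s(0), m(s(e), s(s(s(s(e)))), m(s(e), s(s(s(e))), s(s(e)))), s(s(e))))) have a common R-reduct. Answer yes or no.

yes — NF(t₁) = s(e), NF(t₂) = s(e)

Reduce t₁ = m(0, s(m(s(e), s(s(m(s(s(e)), s(e), s(s(e))))), s(s(e)))), m(s(e), s(s(s(e))), s(s(e)))):
1. m(0, s(m(s(e), s(s(m(s(s(e)), s(e), s(s(e))))), s(s(e)))), m(s(e), s(s(s(e))), s(s(e))))  →  m(0, s(s(m(s(s(e)), s(e), s(s(e))))), m(s(e), s(s(s(e))), s(s(e))))   [R1 at 2.1]
2. m(0, s(s(m(s(s(e)), s(e), s(s(e))))), m(s(e), s(s(s(e))), s(s(e))))  →  m(0, s(s(e)), m(s(e), s(s(s(e))), s(s(e))))   [R1 at 2.1.1]
3. m(0, s(s(e)), m(s(e), s(s(s(e))), s(s(e))))  →  m(0, s(s(e)), s(s(e)))   [R1 at 3]
4. m(0, s(s(e)), s(s(e)))  →  s(e)   [R1 at ε]

Reduce t₂ = s(m(s(0), s(e), m(s(0), m(s(e), s(s(s(s(e)))), m(s(e), s(s(s(e))), s(s(e)))), s(s(e))))):
1. s(m(s(0), s(e), m(s(0), m(s(e), s(s(s(s(e)))), m(s(e), s(s(s(e))), s(s(e)))), s(s(e)))))  →  s(m(s(0), s(e), m(s(0), m(s(e), s(s(s(s(e)))), s(s(e))), s(s(e)))))   [R1 at 1.3.2.3]
2. s(m(s(0), s(e), m(s(0), m(s(e), s(s(s(s(e)))), s(s(e))), s(s(e)))))  →  s(m(s(0), s(e), m(s(0), s(s(s(e))), s(s(e)))))   [R1 at 1.3.2]
3. s(m(s(0), s(e), m(s(0), s(s(s(e))), s(s(e)))))  →  s(m(s(0), s(e), s(s(e))))   [R1 at 1.3]
4. s(m(s(0), s(e), s(s(e))))  →  s(e)   [R1 at 1]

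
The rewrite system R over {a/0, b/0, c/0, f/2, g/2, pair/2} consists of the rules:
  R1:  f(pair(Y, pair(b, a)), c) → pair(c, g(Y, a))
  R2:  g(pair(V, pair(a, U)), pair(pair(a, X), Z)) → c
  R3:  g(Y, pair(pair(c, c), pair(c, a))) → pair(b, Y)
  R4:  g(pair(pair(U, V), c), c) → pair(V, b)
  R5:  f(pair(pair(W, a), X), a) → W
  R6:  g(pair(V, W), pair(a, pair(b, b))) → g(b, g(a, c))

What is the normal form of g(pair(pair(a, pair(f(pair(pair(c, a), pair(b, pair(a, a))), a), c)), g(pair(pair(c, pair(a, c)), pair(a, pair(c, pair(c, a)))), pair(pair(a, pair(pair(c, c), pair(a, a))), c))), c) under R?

pair(pair(c, c), b)

1. g(pair(pair(a, pair(f(pair(pair(c, a), pair(b, pair(a, a))), a), c)), g(pair(pair(c, pair(a, c)), pair(a, pair(c, pair(c, a)))), pair(pair(a, pair(pair(c, c), pair(a, a))), c))), c)  →  g(pair(pair(a, pair(c, c)), g(pair(pair(c, pair(a, c)), pair(a, pair(c, pair(c, a)))), pair(pair(a, pair(pair(c, c), pair(a, a))), c))), c)   [R5 at 1.1.2.1]
2. g(pair(pair(a, pair(c, c)), g(pair(pair(c, pair(a, c)), pair(a, pair(c, pair(c, a)))), pair(pair(a, pair(pair(c, c), pair(a, a))), c))), c)  →  g(pair(pair(a, pair(c, c)), c), c)   [R2 at 1.2]
3. g(pair(pair(a, pair(c, c)), c), c)  →  pair(pair(c, c), b)   [R4 at ε]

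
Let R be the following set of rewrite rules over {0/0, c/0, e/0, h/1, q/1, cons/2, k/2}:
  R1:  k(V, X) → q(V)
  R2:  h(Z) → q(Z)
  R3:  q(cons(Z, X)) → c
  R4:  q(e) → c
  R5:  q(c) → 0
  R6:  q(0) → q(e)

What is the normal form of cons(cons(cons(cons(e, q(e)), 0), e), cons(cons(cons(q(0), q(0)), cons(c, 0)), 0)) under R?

1. cons(cons(cons(cons(e, q(e)), 0), e), cons(cons(cons(q(0), q(0)), cons(c, 0)), 0))  →  cons(cons(cons(cons(e, c), 0), e), cons(cons(cons(q(0), q(0)), cons(c, 0)), 0))   [R4 at 1.1.1.2]
2. cons(cons(cons(cons(e, c), 0), e), cons(cons(cons(q(0), q(0)), cons(c, 0)), 0))  →  cons(cons(cons(cons(e, c), 0), e), cons(cons(cons(q(e), q(0)), cons(c, 0)), 0))   [R6 at 2.1.1.1]
3. cons(cons(cons(cons(e, c), 0), e), cons(cons(cons(q(e), q(0)), cons(c, 0)), 0))  →  cons(cons(cons(cons(e, c), 0), e), cons(cons(cons(c, q(0)), cons(c, 0)), 0))   [R4 at 2.1.1.1]
4. cons(cons(cons(cons(e, c), 0), e), cons(cons(cons(c, q(0)), cons(c, 0)), 0))  →  cons(cons(cons(cons(e, c), 0), e), cons(cons(cons(c, q(e)), cons(c, 0)), 0))   [R6 at 2.1.1.2]
5. cons(cons(cons(cons(e, c), 0), e), cons(cons(cons(c, q(e)), cons(c, 0)), 0))  →  cons(cons(cons(cons(e, c), 0), e), cons(cons(cons(c, c), cons(c, 0)), 0))   [R4 at 2.1.1.2]

cons(cons(cons(cons(e, c), 0), e), cons(cons(cons(c, c), cons(c, 0)), 0))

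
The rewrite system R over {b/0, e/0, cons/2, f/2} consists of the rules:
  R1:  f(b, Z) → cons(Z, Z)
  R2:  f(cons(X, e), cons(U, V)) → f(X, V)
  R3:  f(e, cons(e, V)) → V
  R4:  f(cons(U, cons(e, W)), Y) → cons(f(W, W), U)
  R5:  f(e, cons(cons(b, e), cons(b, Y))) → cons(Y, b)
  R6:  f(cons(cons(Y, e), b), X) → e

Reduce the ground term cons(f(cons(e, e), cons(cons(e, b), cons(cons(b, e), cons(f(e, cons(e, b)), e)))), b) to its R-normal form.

cons(cons(e, b), b)

1. cons(f(cons(e, e), cons(cons(e, b), cons(cons(b, e), cons(f(e, cons(e, b)), e)))), b)  →  cons(f(e, cons(cons(b, e), cons(f(e, cons(e, b)), e))), b)   [R2 at 1]
2. cons(f(e, cons(cons(b, e), cons(f(e, cons(e, b)), e))), b)  →  cons(f(e, cons(cons(b, e), cons(b, e))), b)   [R3 at 1.2.2.1]
3. cons(f(e, cons(cons(b, e), cons(b, e))), b)  →  cons(cons(e, b), b)   [R5 at 1]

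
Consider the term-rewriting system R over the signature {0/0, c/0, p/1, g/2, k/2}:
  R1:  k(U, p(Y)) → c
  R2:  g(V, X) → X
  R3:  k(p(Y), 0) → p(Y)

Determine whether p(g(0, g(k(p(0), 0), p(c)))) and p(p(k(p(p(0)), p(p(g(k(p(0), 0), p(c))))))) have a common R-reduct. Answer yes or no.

Reduce t₁ = p(g(0, g(k(p(0), 0), p(c)))):
1. p(g(0, g(k(p(0), 0), p(c))))  →  p(g(k(p(0), 0), p(c)))   [R2 at 1]
2. p(g(k(p(0), 0), p(c)))  →  p(p(c))   [R2 at 1]

Reduce t₂ = p(p(k(p(p(0)), p(p(g(k(p(0), 0), p(c))))))):
1. p(p(k(p(p(0)), p(p(g(k(p(0), 0), p(c)))))))  →  p(p(c))   [R1 at 1.1]

yes — NF(t₁) = p(p(c)), NF(t₂) = p(p(c))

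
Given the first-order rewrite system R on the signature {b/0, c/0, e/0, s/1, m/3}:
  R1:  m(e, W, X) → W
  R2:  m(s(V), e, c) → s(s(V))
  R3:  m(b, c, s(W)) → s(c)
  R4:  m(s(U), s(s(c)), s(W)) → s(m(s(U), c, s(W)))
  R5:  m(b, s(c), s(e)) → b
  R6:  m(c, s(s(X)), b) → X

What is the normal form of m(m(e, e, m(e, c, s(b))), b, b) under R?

1. m(m(e, e, m(e, c, s(b))), b, b)  →  m(e, b, b)   [R1 at 1]
2. m(e, b, b)  →  b   [R1 at ε]

b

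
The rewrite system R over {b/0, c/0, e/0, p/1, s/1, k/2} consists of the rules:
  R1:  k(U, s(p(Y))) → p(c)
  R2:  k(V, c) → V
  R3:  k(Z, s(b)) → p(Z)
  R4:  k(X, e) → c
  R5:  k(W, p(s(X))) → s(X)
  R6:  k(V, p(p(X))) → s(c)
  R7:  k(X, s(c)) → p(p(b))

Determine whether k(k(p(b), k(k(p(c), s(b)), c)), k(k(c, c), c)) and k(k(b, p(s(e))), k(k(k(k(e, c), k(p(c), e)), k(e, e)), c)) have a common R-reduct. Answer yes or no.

Reduce t₁ = k(k(p(b), k(k(p(c), s(b)), c)), k(k(c, c), c)):
1. k(k(p(b), k(k(p(c), s(b)), c)), k(k(c, c), c))  →  k(k(p(b), k(p(c), s(b))), k(k(c, c), c))   [R2 at 1.2]
2. k(k(p(b), k(p(c), s(b))), k(k(c, c), c))  →  k(k(p(b), p(p(c))), k(k(c, c), c))   [R3 at 1.2]
3. k(k(p(b), p(p(c))), k(k(c, c), c))  →  k(s(c), k(k(c, c), c))   [R6 at 1]
4. k(s(c), k(k(c, c), c))  →  k(s(c), k(c, c))   [R2 at 2]
5. k(s(c), k(c, c))  →  k(s(c), c)   [R2 at 2]
6. k(s(c), c)  →  s(c)   [R2 at ε]

Reduce t₂ = k(k(b, p(s(e))), k(k(k(k(e, c), k(p(c), e)), k(e, e)), c)):
1. k(k(b, p(s(e))), k(k(k(k(e, c), k(p(c), e)), k(e, e)), c))  →  k(s(e), k(k(k(k(e, c), k(p(c), e)), k(e, e)), c))   [R5 at 1]
2. k(s(e), k(k(k(k(e, c), k(p(c), e)), k(e, e)), c))  →  k(s(e), k(k(k(e, c), k(p(c), e)), k(e, e)))   [R2 at 2]
3. k(s(e), k(k(k(e, c), k(p(c), e)), k(e, e)))  →  k(s(e), k(k(e, k(p(c), e)), k(e, e)))   [R2 at 2.1.1]
4. k(s(e), k(k(e, k(p(c), e)), k(e, e)))  →  k(s(e), k(k(e, c), k(e, e)))   [R4 at 2.1.2]
5. k(s(e), k(k(e, c), k(e, e)))  →  k(s(e), k(e, k(e, e)))   [R2 at 2.1]
6. k(s(e), k(e, k(e, e)))  →  k(s(e), k(e, c))   [R4 at 2.2]
7. k(s(e), k(e, c))  →  k(s(e), e)   [R2 at 2]
8. k(s(e), e)  →  c   [R4 at ε]

no — NF(t₁) = s(c), NF(t₂) = c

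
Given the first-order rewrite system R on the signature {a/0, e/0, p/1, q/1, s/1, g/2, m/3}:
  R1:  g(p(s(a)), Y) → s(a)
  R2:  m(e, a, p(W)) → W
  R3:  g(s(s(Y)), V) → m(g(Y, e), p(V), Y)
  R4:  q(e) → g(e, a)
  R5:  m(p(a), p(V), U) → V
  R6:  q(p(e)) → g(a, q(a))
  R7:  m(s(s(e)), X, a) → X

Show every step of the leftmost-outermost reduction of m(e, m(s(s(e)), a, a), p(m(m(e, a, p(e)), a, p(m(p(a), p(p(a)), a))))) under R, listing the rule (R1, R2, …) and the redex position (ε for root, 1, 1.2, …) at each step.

p(a)

1. m(e, m(s(s(e)), a, a), p(m(m(e, a, p(e)), a, p(m(p(a), p(p(a)), a)))))  →  m(e, a, p(m(m(e, a, p(e)), a, p(m(p(a), p(p(a)), a)))))   [R7 at 2]
2. m(e, a, p(m(m(e, a, p(e)), a, p(m(p(a), p(p(a)), a)))))  →  m(m(e, a, p(e)), a, p(m(p(a), p(p(a)), a)))   [R2 at ε]
3. m(m(e, a, p(e)), a, p(m(p(a), p(p(a)), a)))  →  m(e, a, p(m(p(a), p(p(a)), a)))   [R2 at 1]
4. m(e, a, p(m(p(a), p(p(a)), a)))  →  m(p(a), p(p(a)), a)   [R2 at ε]
5. m(p(a), p(p(a)), a)  →  p(a)   [R5 at ε]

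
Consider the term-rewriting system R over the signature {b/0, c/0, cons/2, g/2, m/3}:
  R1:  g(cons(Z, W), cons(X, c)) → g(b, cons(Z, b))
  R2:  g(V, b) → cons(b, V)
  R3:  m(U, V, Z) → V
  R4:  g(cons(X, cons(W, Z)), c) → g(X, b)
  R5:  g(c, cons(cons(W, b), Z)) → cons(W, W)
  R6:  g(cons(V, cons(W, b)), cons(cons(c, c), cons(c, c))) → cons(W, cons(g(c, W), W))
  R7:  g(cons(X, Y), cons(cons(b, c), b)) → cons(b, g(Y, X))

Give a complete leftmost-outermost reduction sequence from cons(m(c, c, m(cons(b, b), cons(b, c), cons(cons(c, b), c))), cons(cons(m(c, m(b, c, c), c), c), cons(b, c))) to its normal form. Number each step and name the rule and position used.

1. cons(m(c, c, m(cons(b, b), cons(b, c), cons(cons(c, b), c))), cons(cons(m(c, m(b, c, c), c), c), cons(b, c)))  →  cons(c, cons(cons(m(c, m(b, c, c), c), c), cons(b, c)))   [R3 at 1]
2. cons(c, cons(cons(m(c, m(b, c, c), c), c), cons(b, c)))  →  cons(c, cons(cons(m(b, c, c), c), cons(b, c)))   [R3 at 2.1.1]
3. cons(c, cons(cons(m(b, c, c), c), cons(b, c)))  →  cons(c, cons(cons(c, c), cons(b, c)))   [R3 at 2.1.1]

cons(c, cons(cons(c, c), cons(b, c)))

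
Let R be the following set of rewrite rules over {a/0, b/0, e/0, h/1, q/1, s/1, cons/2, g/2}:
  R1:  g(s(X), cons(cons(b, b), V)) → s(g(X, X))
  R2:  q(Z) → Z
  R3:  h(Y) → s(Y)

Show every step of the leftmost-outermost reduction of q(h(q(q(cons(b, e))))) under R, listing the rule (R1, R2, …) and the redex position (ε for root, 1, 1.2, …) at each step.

s(cons(b, e))

1. q(h(q(q(cons(b, e)))))  →  h(q(q(cons(b, e))))   [R2 at ε]
2. h(q(q(cons(b, e))))  →  s(q(q(cons(b, e))))   [R3 at ε]
3. s(q(q(cons(b, e))))  →  s(q(cons(b, e)))   [R2 at 1]
4. s(q(cons(b, e)))  →  s(cons(b, e))   [R2 at 1]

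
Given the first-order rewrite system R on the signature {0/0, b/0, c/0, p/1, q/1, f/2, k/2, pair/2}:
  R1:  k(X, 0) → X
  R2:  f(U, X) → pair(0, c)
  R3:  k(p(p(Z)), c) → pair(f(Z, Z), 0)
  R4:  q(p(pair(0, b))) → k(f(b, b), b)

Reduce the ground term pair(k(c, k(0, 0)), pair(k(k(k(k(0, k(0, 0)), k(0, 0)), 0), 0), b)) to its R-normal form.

1. pair(k(c, k(0, 0)), pair(k(k(k(k(0, k(0, 0)), k(0, 0)), 0), 0), b))  →  pair(k(c, 0), pair(k(k(k(k(0, k(0, 0)), k(0, 0)), 0), 0), b))   [R1 at 1.2]
2. pair(k(c, 0), pair(k(k(k(k(0, k(0, 0)), k(0, 0)), 0), 0), b))  →  pair(c, pair(k(k(k(k(0, k(0, 0)), k(0, 0)), 0), 0), b))   [R1 at 1]
3. pair(c, pair(k(k(k(k(0, k(0, 0)), k(0, 0)), 0), 0), b))  →  pair(c, pair(k(k(k(0, k(0, 0)), k(0, 0)), 0), b))   [R1 at 2.1]
4. pair(c, pair(k(k(k(0, k(0, 0)), k(0, 0)), 0), b))  →  pair(c, pair(k(k(0, k(0, 0)), k(0, 0)), b))   [R1 at 2.1]
5. pair(c, pair(k(k(0, k(0, 0)), k(0, 0)), b))  →  pair(c, pair(k(k(0, 0), k(0, 0)), b))   [R1 at 2.1.1.2]
6. pair(c, pair(k(k(0, 0), k(0, 0)), b))  →  pair(c, pair(k(0, k(0, 0)), b))   [R1 at 2.1.1]
7. pair(c, pair(k(0, k(0, 0)), b))  →  pair(c, pair(k(0, 0), b))   [R1 at 2.1.2]
8. pair(c, pair(k(0, 0), b))  →  pair(c, pair(0, b))   [R1 at 2.1]

pair(c, pair(0, b))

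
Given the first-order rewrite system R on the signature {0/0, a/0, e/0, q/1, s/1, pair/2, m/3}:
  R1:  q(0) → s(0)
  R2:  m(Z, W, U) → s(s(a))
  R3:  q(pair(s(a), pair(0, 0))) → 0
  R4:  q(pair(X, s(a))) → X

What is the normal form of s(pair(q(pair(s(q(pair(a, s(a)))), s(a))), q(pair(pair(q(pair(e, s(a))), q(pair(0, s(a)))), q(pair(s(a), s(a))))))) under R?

s(pair(s(a), pair(e, 0)))

1. s(pair(q(pair(s(q(pair(a, s(a)))), s(a))), q(pair(pair(q(pair(e, s(a))), q(pair(0, s(a)))), q(pair(s(a), s(a)))))))  →  s(pair(s(q(pair(a, s(a)))), q(pair(pair(q(pair(e, s(a))), q(pair(0, s(a)))), q(pair(s(a), s(a)))))))   [R4 at 1.1]
2. s(pair(s(q(pair(a, s(a)))), q(pair(pair(q(pair(e, s(a))), q(pair(0, s(a)))), q(pair(s(a), s(a)))))))  →  s(pair(s(a), q(pair(pair(q(pair(e, s(a))), q(pair(0, s(a)))), q(pair(s(a), s(a)))))))   [R4 at 1.1.1]
3. s(pair(s(a), q(pair(pair(q(pair(e, s(a))), q(pair(0, s(a)))), q(pair(s(a), s(a)))))))  →  s(pair(s(a), q(pair(pair(e, q(pair(0, s(a)))), q(pair(s(a), s(a)))))))   [R4 at 1.2.1.1.1]
4. s(pair(s(a), q(pair(pair(e, q(pair(0, s(a)))), q(pair(s(a), s(a)))))))  →  s(pair(s(a), q(pair(pair(e, 0), q(pair(s(a), s(a)))))))   [R4 at 1.2.1.1.2]
5. s(pair(s(a), q(pair(pair(e, 0), q(pair(s(a), s(a)))))))  →  s(pair(s(a), q(pair(pair(e, 0), s(a)))))   [R4 at 1.2.1.2]
6. s(pair(s(a), q(pair(pair(e, 0), s(a)))))  →  s(pair(s(a), pair(e, 0)))   [R4 at 1.2]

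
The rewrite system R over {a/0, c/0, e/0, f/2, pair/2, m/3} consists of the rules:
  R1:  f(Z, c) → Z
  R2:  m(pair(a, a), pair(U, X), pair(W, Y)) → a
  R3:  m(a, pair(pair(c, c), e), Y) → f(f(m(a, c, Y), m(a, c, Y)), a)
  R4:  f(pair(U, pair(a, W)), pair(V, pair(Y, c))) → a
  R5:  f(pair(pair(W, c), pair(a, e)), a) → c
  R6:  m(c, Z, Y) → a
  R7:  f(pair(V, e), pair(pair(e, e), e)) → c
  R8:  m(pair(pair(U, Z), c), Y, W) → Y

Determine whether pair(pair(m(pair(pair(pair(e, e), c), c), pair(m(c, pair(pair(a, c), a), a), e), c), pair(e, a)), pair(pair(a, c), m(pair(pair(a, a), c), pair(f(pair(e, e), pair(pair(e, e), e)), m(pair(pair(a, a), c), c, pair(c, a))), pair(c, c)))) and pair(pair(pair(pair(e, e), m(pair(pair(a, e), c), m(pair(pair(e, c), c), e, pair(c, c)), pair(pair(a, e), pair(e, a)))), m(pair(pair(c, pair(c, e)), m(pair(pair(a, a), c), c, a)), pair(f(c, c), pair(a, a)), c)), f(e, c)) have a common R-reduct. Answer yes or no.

Reduce t₁ = pair(pair(m(pair(pair(pair(e, e), c), c), pair(m(c, pair(pair(a, c), a), a), e), c), pair(e, a)), pair(pair(a, c), m(pair(pair(a, a), c), pair(f(pair(e, e), pair(pair(e, e), e)), m(pair(pair(a, a), c), c, pair(c, a))), pair(c, c)))):
1. pair(pair(m(pair(pair(pair(e, e), c), c), pair(m(c, pair(pair(a, c), a), a), e), c), pair(e, a)), pair(pair(a, c), m(pair(pair(a, a), c), pair(f(pair(e, e), pair(pair(e, e), e)), m(pair(pair(a, a), c), c, pair(c, a))), pair(c, c))))  →  pair(pair(pair(m(c, pair(pair(a, c), a), a), e), pair(e, a)), pair(pair(a, c), m(pair(pair(a, a), c), pair(f(pair(e, e), pair(pair(e, e), e)), m(pair(pair(a, a), c), c, pair(c, a))), pair(c, c))))   [R8 at 1.1]
2. pair(pair(pair(m(c, pair(pair(a, c), a), a), e), pair(e, a)), pair(pair(a, c), m(pair(pair(a, a), c), pair(f(pair(e, e), pair(pair(e, e), e)), m(pair(pair(a, a), c), c, pair(c, a))), pair(c, c))))  →  pair(pair(pair(a, e), pair(e, a)), pair(pair(a, c), m(pair(pair(a, a), c), pair(f(pair(e, e), pair(pair(e, e), e)), m(pair(pair(a, a), c), c, pair(c, a))), pair(c, c))))   [R6 at 1.1.1]
3. pair(pair(pair(a, e), pair(e, a)), pair(pair(a, c), m(pair(pair(a, a), c), pair(f(pair(e, e), pair(pair(e, e), e)), m(pair(pair(a, a), c), c, pair(c, a))), pair(c, c))))  →  pair(pair(pair(a, e), pair(e, a)), pair(pair(a, c), pair(f(pair(e, e), pair(pair(e, e), e)), m(pair(pair(a, a), c), c, pair(c, a)))))   [R8 at 2.2]
4. pair(pair(pair(a, e), pair(e, a)), pair(pair(a, c), pair(f(pair(e, e), pair(pair(e, e), e)), m(pair(pair(a, a), c), c, pair(c, a)))))  →  pair(pair(pair(a, e), pair(e, a)), pair(pair(a, c), pair(c, m(pair(pair(a, a), c), c, pair(c, a)))))   [R7 at 2.2.1]
5. pair(pair(pair(a, e), pair(e, a)), pair(pair(a, c), pair(c, m(pair(pair(a, a), c), c, pair(c, a)))))  →  pair(pair(pair(a, e), pair(e, a)), pair(pair(a, c), pair(c, c)))   [R8 at 2.2.2]

Reduce t₂ = pair(pair(pair(pair(e, e), m(pair(pair(a, e), c), m(pair(pair(e, c), c), e, pair(c, c)), pair(pair(a, e), pair(e, a)))), m(pair(pair(c, pair(c, e)), m(pair(pair(a, a), c), c, a)), pair(f(c, c), pair(a, a)), c)), f(e, c)):
1. pair(pair(pair(pair(e, e), m(pair(pair(a, e), c), m(pair(pair(e, c), c), e, pair(c, c)), pair(pair(a, e), pair(e, a)))), m(pair(pair(c, pair(c, e)), m(pair(pair(a, a), c), c, a)), pair(f(c, c), pair(a, a)), c)), f(e, c))  →  pair(pair(pair(pair(e, e), m(pair(pair(e, c), c), e, pair(c, c))), m(pair(pair(c, pair(c, e)), m(pair(pair(a, a), c), c, a)), pair(f(c, c), pair(a, a)), c)), f(e, c))   [R8 at 1.1.2]
2. pair(pair(pair(pair(e, e), m(pair(pair(e, c), c), e, pair(c, c))), m(pair(pair(c, pair(c, e)), m(pair(pair(a, a), c), c, a)), pair(f(c, c), pair(a, a)), c)), f(e, c))  →  pair(pair(pair(pair(e, e), e), m(pair(pair(c, pair(c, e)), m(pair(pair(a, a), c), c, a)), pair(f(c, c), pair(a, a)), c)), f(e, c))   [R8 at 1.1.2]
3. pair(pair(pair(pair(e, e), e), m(pair(pair(c, pair(c, e)), m(pair(pair(a, a), c), c, a)), pair(f(c, c), pair(a, a)), c)), f(e, c))  →  pair(pair(pair(pair(e, e), e), m(pair(pair(c, pair(c, e)), c), pair(f(c, c), pair(a, a)), c)), f(e, c))   [R8 at 1.2.1.2]
4. pair(pair(pair(pair(e, e), e), m(pair(pair(c, pair(c, e)), c), pair(f(c, c), pair(a, a)), c)), f(e, c))  →  pair(pair(pair(pair(e, e), e), pair(f(c, c), pair(a, a))), f(e, c))   [R8 at 1.2]
5. pair(pair(pair(pair(e, e), e), pair(f(c, c), pair(a, a))), f(e, c))  →  pair(pair(pair(pair(e, e), e), pair(c, pair(a, a))), f(e, c))   [R1 at 1.2.1]
6. pair(pair(pair(pair(e, e), e), pair(c, pair(a, a))), f(e, c))  →  pair(pair(pair(pair(e, e), e), pair(c, pair(a, a))), e)   [R1 at 2]

no — NF(t₁) = pair(pair(pair(a, e), pair(e, a)), pair(pair(a, c), pair(c, c))), NF(t₂) = pair(pair(pair(pair(e, e), e), pair(c, pair(a, a))), e)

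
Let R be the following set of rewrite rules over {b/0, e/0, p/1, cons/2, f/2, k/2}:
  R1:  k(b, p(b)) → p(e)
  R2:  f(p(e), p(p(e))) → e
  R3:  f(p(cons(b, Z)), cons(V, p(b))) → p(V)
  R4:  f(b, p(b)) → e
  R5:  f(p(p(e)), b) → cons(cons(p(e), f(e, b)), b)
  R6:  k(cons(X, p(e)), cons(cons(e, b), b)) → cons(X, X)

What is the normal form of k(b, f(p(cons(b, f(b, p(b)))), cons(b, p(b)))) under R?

1. k(b, f(p(cons(b, f(b, p(b)))), cons(b, p(b))))  →  k(b, p(b))   [R3 at 2]
2. k(b, p(b))  →  p(e)   [R1 at ε]

p(e)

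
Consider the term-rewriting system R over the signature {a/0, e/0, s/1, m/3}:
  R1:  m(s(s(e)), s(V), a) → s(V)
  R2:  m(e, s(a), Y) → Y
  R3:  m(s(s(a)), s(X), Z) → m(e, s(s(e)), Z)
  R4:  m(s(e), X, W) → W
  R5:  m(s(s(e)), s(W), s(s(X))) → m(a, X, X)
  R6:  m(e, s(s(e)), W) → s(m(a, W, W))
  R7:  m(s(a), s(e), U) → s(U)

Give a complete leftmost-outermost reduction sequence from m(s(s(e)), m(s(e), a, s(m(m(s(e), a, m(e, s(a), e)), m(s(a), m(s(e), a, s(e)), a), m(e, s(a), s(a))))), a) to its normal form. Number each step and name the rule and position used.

s(s(a))

1. m(s(s(e)), m(s(e), a, s(m(m(s(e), a, m(e, s(a), e)), m(s(a), m(s(e), a, s(e)), a), m(e, s(a), s(a))))), a)  →  m(s(s(e)), s(m(m(s(e), a, m(e, s(a), e)), m(s(a), m(s(e), a, s(e)), a), m(e, s(a), s(a)))), a)   [R4 at 2]
2. m(s(s(e)), s(m(m(s(e), a, m(e, s(a), e)), m(s(a), m(s(e), a, s(e)), a), m(e, s(a), s(a)))), a)  →  s(m(m(s(e), a, m(e, s(a), e)), m(s(a), m(s(e), a, s(e)), a), m(e, s(a), s(a))))   [R1 at ε]
3. s(m(m(s(e), a, m(e, s(a), e)), m(s(a), m(s(e), a, s(e)), a), m(e, s(a), s(a))))  →  s(m(m(e, s(a), e), m(s(a), m(s(e), a, s(e)), a), m(e, s(a), s(a))))   [R4 at 1.1]
4. s(m(m(e, s(a), e), m(s(a), m(s(e), a, s(e)), a), m(e, s(a), s(a))))  →  s(m(e, m(s(a), m(s(e), a, s(e)), a), m(e, s(a), s(a))))   [R2 at 1.1]
5. s(m(e, m(s(a), m(s(e), a, s(e)), a), m(e, s(a), s(a))))  →  s(m(e, m(s(a), s(e), a), m(e, s(a), s(a))))   [R4 at 1.2.2]
6. s(m(e, m(s(a), s(e), a), m(e, s(a), s(a))))  →  s(m(e, s(a), m(e, s(a), s(a))))   [R7 at 1.2]
7. s(m(e, s(a), m(e, s(a), s(a))))  →  s(m(e, s(a), s(a)))   [R2 at 1]
8. s(m(e, s(a), s(a)))  →  s(s(a))   [R2 at 1]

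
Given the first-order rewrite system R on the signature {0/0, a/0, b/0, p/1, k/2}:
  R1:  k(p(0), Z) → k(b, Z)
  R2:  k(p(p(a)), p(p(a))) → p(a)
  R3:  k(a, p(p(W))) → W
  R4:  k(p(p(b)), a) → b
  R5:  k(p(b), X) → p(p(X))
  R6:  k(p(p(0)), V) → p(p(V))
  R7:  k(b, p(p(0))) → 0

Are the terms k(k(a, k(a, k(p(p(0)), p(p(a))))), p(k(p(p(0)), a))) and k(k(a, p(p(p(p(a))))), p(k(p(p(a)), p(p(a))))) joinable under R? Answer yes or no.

yes — NF(t₁) = p(a), NF(t₂) = p(a)

Reduce t₁ = k(k(a, k(a, k(p(p(0)), p(p(a))))), p(k(p(p(0)), a))):
1. k(k(a, k(a, k(p(p(0)), p(p(a))))), p(k(p(p(0)), a)))  →  k(k(a, k(a, p(p(p(p(a)))))), p(k(p(p(0)), a)))   [R6 at 1.2.2]
2. k(k(a, k(a, p(p(p(p(a)))))), p(k(p(p(0)), a)))  →  k(k(a, p(p(a))), p(k(p(p(0)), a)))   [R3 at 1.2]
3. k(k(a, p(p(a))), p(k(p(p(0)), a)))  →  k(a, p(k(p(p(0)), a)))   [R3 at 1]
4. k(a, p(k(p(p(0)), a)))  →  k(a, p(p(p(a))))   [R6 at 2.1]
5. k(a, p(p(p(a))))  →  p(a)   [R3 at ε]

Reduce t₂ = k(k(a, p(p(p(p(a))))), p(k(p(p(a)), p(p(a))))):
1. k(k(a, p(p(p(p(a))))), p(k(p(p(a)), p(p(a)))))  →  k(p(p(a)), p(k(p(p(a)), p(p(a)))))   [R3 at 1]
2. k(p(p(a)), p(k(p(p(a)), p(p(a)))))  →  k(p(p(a)), p(p(a)))   [R2 at 2.1]
3. k(p(p(a)), p(p(a)))  →  p(a)   [R2 at ε]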